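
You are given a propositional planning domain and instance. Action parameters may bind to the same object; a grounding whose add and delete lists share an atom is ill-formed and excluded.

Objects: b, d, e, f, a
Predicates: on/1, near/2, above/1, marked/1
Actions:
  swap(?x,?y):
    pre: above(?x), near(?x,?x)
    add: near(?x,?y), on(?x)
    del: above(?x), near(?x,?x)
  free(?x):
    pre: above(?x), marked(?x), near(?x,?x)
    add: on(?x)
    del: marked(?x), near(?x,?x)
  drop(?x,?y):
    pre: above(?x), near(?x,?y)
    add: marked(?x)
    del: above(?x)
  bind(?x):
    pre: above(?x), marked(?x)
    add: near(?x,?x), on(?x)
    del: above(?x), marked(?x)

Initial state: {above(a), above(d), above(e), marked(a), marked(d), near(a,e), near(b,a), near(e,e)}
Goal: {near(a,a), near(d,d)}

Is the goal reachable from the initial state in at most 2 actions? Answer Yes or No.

Yes

1. bind(d)  →  {above(a), above(e), marked(a), near(a,e), near(b,a), near(d,d), near(e,e), on(d)}
2. bind(a)  →  {above(e), near(a,a), near(a,e), near(b,a), near(d,d), near(e,e), on(a), on(d)}
optimal plan length = 2; 2 ≤ 2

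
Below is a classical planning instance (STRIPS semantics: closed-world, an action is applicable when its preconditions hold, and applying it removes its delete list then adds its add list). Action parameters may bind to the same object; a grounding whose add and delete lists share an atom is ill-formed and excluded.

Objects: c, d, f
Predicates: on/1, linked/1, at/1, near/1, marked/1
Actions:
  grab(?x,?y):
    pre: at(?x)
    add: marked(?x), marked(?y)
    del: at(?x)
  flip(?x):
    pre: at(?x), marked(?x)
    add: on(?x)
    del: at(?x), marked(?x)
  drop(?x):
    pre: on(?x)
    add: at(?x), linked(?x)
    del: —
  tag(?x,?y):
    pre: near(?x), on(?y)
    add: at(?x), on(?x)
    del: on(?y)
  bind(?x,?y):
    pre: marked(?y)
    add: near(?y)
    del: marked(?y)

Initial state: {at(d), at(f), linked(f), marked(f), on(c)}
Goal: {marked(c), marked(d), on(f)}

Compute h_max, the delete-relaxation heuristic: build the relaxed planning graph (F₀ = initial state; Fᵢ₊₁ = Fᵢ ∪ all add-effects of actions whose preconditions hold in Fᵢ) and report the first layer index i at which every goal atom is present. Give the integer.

1

F0 = init (5 atoms)
F1 = F0 ∪ {at(c), linked(c), marked(c), marked(d), near(f), on(f)}  (11 atoms)
goal ⊆ F1  ⇒  h_max = 1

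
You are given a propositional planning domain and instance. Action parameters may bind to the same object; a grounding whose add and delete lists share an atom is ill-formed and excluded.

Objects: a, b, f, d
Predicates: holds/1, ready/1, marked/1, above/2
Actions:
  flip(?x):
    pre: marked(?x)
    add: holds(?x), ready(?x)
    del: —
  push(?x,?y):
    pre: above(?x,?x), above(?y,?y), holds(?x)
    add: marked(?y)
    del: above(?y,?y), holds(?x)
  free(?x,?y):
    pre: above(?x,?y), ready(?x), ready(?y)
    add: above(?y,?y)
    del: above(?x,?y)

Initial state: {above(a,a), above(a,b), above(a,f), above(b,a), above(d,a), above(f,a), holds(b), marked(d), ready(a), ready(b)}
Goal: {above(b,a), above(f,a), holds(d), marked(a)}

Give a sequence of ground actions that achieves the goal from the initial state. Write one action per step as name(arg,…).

flip(d); free(a,b); push(b,a)

1. flip(d)  →  {above(a,a), above(a,b), above(a,f), above(b,a), above(d,a), above(f,a), holds(b), holds(d), marked(d), ready(a), ready(b), ready(d)}
2. free(a,b)  →  {above(a,a), above(a,f), above(b,a), above(b,b), above(d,a), above(f,a), holds(b), holds(d), marked(d), ready(a), ready(b), ready(d)}
3. push(b,a)  →  {above(a,f), above(b,a), above(b,b), above(d,a), above(f,a), holds(d), marked(a), marked(d), ready(a), ready(b), ready(d)}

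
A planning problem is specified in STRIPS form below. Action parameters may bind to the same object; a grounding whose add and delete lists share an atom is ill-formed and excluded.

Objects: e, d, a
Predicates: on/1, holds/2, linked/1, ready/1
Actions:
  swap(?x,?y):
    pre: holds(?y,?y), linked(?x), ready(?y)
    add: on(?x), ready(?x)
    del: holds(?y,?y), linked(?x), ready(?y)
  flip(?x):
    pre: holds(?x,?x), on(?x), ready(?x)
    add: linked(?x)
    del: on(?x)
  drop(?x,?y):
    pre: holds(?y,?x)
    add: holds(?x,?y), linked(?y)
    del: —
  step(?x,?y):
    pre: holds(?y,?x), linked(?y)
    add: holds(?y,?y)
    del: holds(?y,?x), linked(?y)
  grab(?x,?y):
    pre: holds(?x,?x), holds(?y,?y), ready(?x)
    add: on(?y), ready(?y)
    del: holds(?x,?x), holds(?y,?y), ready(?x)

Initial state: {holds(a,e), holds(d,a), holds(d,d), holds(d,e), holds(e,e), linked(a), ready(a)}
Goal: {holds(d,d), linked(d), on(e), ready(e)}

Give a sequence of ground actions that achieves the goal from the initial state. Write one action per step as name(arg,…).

1. drop(e,d)  →  {holds(a,e), holds(d,a), holds(d,d), holds(d,e), holds(e,d), holds(e,e), linked(a), linked(d), ready(a)}
2. step(e,a)  →  {holds(a,a), holds(d,a), holds(d,d), holds(d,e), holds(e,d), holds(e,e), linked(d), ready(a)}
3. grab(a,e)  →  {holds(d,a), holds(d,d), holds(d,e), holds(e,d), linked(d), on(e), ready(e)}

drop(e,d); step(e,a); grab(a,e)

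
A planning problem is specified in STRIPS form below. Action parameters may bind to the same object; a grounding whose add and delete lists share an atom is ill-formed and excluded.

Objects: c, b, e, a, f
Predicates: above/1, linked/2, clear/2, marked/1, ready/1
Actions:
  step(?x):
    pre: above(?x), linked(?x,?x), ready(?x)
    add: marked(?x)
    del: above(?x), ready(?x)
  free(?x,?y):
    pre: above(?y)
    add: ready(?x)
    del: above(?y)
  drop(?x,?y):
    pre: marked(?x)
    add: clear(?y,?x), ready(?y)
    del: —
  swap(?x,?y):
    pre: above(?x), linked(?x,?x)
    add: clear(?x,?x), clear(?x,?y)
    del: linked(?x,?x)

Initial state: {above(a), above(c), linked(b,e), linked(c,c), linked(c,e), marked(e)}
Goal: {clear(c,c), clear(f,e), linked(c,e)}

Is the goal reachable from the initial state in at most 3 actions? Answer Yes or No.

Yes

1. drop(e,f)  →  {above(a), above(c), clear(f,e), linked(b,e), linked(c,c), linked(c,e), marked(e), ready(f)}
2. swap(c,c)  →  {above(a), above(c), clear(c,c), clear(f,e), linked(b,e), linked(c,e), marked(e), ready(f)}
optimal plan length = 2; 2 ≤ 3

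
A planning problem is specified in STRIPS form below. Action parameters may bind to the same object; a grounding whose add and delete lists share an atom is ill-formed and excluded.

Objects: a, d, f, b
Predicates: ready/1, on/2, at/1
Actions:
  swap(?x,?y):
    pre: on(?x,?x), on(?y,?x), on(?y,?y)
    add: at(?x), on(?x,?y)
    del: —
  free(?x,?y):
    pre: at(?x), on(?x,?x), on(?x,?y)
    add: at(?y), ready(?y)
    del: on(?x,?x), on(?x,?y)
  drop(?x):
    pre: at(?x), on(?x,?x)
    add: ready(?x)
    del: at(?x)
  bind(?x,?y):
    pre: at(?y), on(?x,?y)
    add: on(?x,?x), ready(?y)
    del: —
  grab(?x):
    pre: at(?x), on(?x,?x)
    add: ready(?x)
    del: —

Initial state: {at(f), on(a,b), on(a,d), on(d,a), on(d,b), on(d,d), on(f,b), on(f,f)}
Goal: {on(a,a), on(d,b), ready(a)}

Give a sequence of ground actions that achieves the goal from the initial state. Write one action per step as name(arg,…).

1. swap(d,d)  →  {at(d), at(f), on(a,b), on(a,d), on(d,a), on(d,b), on(d,d), on(f,b), on(f,f)}
2. free(d,a)  →  {at(a), at(d), at(f), on(a,b), on(a,d), on(d,b), on(f,b), on(f,f), ready(a)}
3. bind(a,d)  →  {at(a), at(d), at(f), on(a,a), on(a,b), on(a,d), on(d,b), on(f,b), on(f,f), ready(a), ready(d)}

swap(d,d); free(d,a); bind(a,d)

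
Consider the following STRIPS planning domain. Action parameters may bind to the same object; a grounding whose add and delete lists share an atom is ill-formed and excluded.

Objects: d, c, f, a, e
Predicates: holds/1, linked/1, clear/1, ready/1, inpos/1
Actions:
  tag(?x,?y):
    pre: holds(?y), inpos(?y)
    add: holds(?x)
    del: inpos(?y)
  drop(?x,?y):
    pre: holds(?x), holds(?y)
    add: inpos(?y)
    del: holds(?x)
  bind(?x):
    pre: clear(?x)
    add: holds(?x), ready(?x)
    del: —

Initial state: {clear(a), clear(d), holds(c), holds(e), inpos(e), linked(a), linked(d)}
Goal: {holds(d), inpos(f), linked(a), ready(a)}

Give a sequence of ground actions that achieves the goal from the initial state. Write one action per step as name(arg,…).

tag(f,e); drop(c,f); bind(d); bind(a)

1. tag(f,e)  →  {clear(a), clear(d), holds(c), holds(e), holds(f), linked(a), linked(d)}
2. drop(c,f)  →  {clear(a), clear(d), holds(e), holds(f), inpos(f), linked(a), linked(d)}
3. bind(d)  →  {clear(a), clear(d), holds(d), holds(e), holds(f), inpos(f), linked(a), linked(d), ready(d)}
4. bind(a)  →  {clear(a), clear(d), holds(a), holds(d), holds(e), holds(f), inpos(f), linked(a), linked(d), ready(a), ready(d)}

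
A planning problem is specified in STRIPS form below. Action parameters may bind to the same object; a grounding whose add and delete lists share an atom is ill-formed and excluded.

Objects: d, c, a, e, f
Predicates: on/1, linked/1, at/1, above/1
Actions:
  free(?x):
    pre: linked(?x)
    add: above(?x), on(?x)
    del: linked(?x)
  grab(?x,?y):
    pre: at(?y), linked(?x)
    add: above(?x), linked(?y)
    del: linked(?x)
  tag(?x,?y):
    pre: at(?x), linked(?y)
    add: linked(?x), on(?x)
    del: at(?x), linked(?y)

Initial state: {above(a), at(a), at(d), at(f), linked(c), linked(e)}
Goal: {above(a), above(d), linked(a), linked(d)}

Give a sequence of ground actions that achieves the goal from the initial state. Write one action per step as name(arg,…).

1. grab(c,d)  →  {above(a), above(c), at(a), at(d), at(f), linked(d), linked(e)}
2. grab(d,a)  →  {above(a), above(c), above(d), at(a), at(d), at(f), linked(a), linked(e)}
3. grab(e,d)  →  {above(a), above(c), above(d), above(e), at(a), at(d), at(f), linked(a), linked(d)}

grab(c,d); grab(d,a); grab(e,d)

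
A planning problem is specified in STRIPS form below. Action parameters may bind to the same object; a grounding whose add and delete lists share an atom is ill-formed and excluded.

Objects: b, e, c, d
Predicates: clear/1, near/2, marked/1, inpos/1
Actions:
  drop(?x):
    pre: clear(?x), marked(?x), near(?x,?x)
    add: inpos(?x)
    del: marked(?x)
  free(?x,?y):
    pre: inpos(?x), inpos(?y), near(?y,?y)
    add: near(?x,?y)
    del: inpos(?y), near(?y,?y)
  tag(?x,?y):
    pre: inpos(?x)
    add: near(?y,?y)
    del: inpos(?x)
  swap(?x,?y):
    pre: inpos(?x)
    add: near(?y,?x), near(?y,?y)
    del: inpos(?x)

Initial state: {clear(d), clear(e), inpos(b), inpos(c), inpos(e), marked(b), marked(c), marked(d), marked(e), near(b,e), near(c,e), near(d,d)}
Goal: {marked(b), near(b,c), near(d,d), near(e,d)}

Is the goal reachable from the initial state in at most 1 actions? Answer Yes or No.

1. drop(d)  →  {clear(d), clear(e), inpos(b), inpos(c), inpos(d), inpos(e), marked(b), marked(c), marked(e), near(b,e), near(c,e), near(d,d)}
2. swap(c,b)  →  {clear(d), clear(e), inpos(b), inpos(d), inpos(e), marked(b), marked(c), marked(e), near(b,b), near(b,c), near(b,e), near(c,e), near(d,d)}
3. swap(d,e)  →  {clear(d), clear(e), inpos(b), inpos(e), marked(b), marked(c), marked(e), near(b,b), near(b,c), near(b,e), near(c,e), near(d,d), near(e,d), near(e,e)}
optimal plan length = 3; 3 > 1

No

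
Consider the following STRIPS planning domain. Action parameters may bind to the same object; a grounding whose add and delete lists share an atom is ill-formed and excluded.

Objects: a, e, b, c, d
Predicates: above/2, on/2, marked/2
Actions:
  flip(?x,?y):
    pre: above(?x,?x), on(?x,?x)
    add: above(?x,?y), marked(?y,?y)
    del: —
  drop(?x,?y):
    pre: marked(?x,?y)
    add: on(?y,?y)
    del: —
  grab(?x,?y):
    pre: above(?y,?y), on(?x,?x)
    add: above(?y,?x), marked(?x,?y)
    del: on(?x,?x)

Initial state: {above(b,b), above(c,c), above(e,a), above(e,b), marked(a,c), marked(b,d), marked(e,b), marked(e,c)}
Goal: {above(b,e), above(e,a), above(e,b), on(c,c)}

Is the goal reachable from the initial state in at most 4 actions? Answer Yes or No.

Yes

1. drop(a,c)  →  {above(b,b), above(c,c), above(e,a), above(e,b), marked(a,c), marked(b,d), marked(e,b), marked(e,c), on(c,c)}
2. drop(e,b)  →  {above(b,b), above(c,c), above(e,a), above(e,b), marked(a,c), marked(b,d), marked(e,b), marked(e,c), on(b,b), on(c,c)}
3. flip(b,e)  →  {above(b,b), above(b,e), above(c,c), above(e,a), above(e,b), marked(a,c), marked(b,d), marked(e,b), marked(e,c), marked(e,e), on(b,b), on(c,c)}
optimal plan length = 3; 3 ≤ 4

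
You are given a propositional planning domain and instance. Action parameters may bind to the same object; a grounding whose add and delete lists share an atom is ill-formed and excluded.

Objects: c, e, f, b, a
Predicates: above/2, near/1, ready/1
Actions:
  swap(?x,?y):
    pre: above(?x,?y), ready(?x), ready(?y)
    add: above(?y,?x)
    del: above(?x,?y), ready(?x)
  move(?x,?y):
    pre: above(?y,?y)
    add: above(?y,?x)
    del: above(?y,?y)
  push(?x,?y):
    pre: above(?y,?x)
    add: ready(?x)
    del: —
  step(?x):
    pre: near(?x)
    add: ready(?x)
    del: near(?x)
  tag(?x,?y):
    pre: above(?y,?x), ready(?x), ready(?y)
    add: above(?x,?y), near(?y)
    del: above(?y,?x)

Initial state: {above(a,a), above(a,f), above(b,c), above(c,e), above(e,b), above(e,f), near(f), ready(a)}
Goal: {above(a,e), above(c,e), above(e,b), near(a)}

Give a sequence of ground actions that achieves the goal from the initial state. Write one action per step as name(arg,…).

move(e,a); push(f,e); tag(f,a)

1. move(e,a)  →  {above(a,e), above(a,f), above(b,c), above(c,e), above(e,b), above(e,f), near(f), ready(a)}
2. push(f,e)  →  {above(a,e), above(a,f), above(b,c), above(c,e), above(e,b), above(e,f), near(f), ready(a), ready(f)}
3. tag(f,a)  →  {above(a,e), above(b,c), above(c,e), above(e,b), above(e,f), above(f,a), near(a), near(f), ready(a), ready(f)}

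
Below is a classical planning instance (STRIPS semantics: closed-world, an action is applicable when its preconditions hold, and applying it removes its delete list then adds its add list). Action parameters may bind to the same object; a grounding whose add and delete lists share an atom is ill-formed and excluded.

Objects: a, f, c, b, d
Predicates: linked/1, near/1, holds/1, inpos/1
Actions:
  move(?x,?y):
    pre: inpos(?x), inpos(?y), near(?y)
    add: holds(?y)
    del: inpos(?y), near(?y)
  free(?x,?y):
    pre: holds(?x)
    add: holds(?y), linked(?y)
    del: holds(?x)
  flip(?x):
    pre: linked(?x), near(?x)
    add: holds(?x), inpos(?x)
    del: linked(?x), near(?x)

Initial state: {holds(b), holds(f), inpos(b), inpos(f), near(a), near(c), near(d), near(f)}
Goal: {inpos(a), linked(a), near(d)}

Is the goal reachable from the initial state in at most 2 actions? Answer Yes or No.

No

1. free(f,a)  →  {holds(a), holds(b), inpos(b), inpos(f), linked(a), near(a), near(c), near(d), near(f)}
2. flip(a)  →  {holds(a), holds(b), inpos(a), inpos(b), inpos(f), near(c), near(d), near(f)}
3. free(b,a)  →  {holds(a), inpos(a), inpos(b), inpos(f), linked(a), near(c), near(d), near(f)}
optimal plan length = 3; 3 > 2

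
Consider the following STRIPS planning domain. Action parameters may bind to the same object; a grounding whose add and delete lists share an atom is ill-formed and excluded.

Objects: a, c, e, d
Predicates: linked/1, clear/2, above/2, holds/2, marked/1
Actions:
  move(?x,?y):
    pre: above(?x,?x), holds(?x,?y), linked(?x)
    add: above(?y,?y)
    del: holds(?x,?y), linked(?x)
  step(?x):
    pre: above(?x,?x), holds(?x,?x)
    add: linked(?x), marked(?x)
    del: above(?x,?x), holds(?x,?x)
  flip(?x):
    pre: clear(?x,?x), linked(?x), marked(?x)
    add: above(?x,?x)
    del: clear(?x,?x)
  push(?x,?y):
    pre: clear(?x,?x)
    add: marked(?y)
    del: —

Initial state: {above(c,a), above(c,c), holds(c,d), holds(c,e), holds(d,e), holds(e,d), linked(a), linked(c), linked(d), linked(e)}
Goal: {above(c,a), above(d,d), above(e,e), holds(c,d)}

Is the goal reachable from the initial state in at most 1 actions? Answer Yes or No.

1. move(c,e)  →  {above(c,a), above(c,c), above(e,e), holds(c,d), holds(d,e), holds(e,d), linked(a), linked(d), linked(e)}
2. move(e,d)  →  {above(c,a), above(c,c), above(d,d), above(e,e), holds(c,d), holds(d,e), linked(a), linked(d)}
optimal plan length = 2; 2 > 1

No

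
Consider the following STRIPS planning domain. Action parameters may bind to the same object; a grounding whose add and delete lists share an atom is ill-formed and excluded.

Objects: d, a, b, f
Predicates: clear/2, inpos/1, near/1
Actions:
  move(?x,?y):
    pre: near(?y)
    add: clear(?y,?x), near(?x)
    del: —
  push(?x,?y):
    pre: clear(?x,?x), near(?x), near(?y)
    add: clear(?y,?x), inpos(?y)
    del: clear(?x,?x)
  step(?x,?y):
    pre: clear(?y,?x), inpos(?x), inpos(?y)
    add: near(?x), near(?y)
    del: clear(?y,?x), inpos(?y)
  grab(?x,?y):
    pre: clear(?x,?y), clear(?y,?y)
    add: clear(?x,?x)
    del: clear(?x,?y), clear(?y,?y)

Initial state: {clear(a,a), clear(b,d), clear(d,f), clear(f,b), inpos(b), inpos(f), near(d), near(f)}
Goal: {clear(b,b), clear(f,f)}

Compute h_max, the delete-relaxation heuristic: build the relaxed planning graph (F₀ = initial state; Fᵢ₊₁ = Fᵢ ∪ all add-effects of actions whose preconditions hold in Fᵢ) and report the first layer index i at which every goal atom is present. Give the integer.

F0 = init (8 atoms)
F1 = F0 ∪ {clear(d,a), clear(d,b), clear(d,d), clear(f,a), clear(f,d), clear(f,f), near(a), near(b)}  (16 atoms)
F2 = F1 ∪ {clear(a,b), clear(a,d), clear(a,f), clear(b,a), clear(b,b), clear(b,f), inpos(a), inpos(d)}  (24 atoms)
goal ⊆ F2  ⇒  h_max = 2

2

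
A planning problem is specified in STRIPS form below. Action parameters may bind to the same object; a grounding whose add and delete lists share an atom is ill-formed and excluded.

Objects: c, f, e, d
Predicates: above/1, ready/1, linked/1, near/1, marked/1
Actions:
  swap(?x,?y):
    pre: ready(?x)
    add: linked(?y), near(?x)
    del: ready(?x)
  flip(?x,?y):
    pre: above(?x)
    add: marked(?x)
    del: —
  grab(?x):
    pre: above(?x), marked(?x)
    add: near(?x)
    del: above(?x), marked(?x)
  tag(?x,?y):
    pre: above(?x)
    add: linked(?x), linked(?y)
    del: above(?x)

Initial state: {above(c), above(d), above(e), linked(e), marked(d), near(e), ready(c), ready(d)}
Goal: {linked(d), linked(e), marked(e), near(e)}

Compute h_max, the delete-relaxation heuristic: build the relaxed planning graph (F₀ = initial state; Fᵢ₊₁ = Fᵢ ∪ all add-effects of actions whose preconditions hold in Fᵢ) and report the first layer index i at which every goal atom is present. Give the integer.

1

F0 = init (8 atoms)
F1 = F0 ∪ {linked(c), linked(d), linked(f), marked(c), marked(e), near(c), near(d)}  (15 atoms)
goal ⊆ F1  ⇒  h_max = 1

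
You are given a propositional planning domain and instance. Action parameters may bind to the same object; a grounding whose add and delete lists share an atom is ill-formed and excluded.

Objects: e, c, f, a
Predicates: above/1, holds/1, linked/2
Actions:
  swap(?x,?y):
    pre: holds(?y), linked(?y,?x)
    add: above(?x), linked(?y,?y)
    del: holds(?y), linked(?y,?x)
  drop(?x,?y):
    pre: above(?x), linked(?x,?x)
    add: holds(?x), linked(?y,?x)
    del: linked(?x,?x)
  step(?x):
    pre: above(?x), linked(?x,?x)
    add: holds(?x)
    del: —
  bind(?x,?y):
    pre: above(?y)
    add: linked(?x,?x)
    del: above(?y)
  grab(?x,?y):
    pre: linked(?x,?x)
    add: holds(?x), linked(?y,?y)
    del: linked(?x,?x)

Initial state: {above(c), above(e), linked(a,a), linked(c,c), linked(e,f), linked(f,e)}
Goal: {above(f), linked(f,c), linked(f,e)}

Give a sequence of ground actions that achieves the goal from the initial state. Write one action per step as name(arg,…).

1. drop(c,f)  →  {above(c), above(e), holds(c), linked(a,a), linked(e,f), linked(f,c), linked(f,e)}
2. bind(e,e)  →  {above(c), holds(c), linked(a,a), linked(e,e), linked(e,f), linked(f,c), linked(f,e)}
3. grab(e,c)  →  {above(c), holds(c), holds(e), linked(a,a), linked(c,c), linked(e,f), linked(f,c), linked(f,e)}
4. swap(f,e)  →  {above(c), above(f), holds(c), linked(a,a), linked(c,c), linked(e,e), linked(f,c), linked(f,e)}

drop(c,f); bind(e,e); grab(e,c); swap(f,e)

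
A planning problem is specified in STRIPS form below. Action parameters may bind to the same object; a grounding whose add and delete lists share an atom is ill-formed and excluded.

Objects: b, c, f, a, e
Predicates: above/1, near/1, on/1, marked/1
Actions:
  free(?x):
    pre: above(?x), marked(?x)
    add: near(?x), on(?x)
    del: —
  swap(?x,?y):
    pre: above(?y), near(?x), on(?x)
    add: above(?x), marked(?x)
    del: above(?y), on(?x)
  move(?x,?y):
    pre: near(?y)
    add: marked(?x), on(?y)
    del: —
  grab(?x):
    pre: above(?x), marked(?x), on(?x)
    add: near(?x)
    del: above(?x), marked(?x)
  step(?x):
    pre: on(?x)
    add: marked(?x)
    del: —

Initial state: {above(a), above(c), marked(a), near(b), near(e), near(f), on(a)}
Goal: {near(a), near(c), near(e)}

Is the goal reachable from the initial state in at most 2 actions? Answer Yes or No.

No

1. free(a)  →  {above(a), above(c), marked(a), near(a), near(b), near(e), near(f), on(a)}
2. move(c,b)  →  {above(a), above(c), marked(a), marked(c), near(a), near(b), near(e), near(f), on(a), on(b)}
3. free(c)  →  {above(a), above(c), marked(a), marked(c), near(a), near(b), near(c), near(e), near(f), on(a), on(b), on(c)}
optimal plan length = 3; 3 > 2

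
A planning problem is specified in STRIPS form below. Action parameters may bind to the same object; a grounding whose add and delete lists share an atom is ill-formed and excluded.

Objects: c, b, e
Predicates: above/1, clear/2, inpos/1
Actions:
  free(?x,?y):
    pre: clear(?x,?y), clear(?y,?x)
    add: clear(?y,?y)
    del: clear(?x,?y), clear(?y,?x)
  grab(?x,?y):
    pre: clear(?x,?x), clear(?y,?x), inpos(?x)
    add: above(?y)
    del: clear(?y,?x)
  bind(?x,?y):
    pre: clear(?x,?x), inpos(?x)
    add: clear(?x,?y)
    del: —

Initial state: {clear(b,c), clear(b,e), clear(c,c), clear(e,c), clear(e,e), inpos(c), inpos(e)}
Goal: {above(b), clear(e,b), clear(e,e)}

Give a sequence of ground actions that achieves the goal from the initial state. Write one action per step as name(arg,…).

1. grab(c,b)  →  {above(b), clear(b,e), clear(c,c), clear(e,c), clear(e,e), inpos(c), inpos(e)}
2. bind(e,b)  →  {above(b), clear(b,e), clear(c,c), clear(e,b), clear(e,c), clear(e,e), inpos(c), inpos(e)}

grab(c,b); bind(e,b)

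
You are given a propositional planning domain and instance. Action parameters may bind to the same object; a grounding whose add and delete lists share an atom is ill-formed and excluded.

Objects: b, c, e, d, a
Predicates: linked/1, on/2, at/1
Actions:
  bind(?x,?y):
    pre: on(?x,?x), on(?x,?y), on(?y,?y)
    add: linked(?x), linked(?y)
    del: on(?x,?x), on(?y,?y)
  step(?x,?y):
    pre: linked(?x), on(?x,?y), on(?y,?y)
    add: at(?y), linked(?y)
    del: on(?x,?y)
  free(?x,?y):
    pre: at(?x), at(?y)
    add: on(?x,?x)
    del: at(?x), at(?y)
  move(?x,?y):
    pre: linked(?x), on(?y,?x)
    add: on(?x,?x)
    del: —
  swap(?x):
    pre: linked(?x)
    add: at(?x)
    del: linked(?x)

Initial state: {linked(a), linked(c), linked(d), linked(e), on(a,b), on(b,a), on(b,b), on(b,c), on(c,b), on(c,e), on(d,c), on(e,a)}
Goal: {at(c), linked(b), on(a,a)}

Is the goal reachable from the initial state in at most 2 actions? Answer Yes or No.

No

1. bind(b,b)  →  {linked(a), linked(b), linked(c), linked(d), linked(e), on(a,b), on(b,a), on(b,c), on(c,b), on(c,e), on(d,c), on(e,a)}
2. move(a,b)  →  {linked(a), linked(b), linked(c), linked(d), linked(e), on(a,a), on(a,b), on(b,a), on(b,c), on(c,b), on(c,e), on(d,c), on(e,a)}
3. swap(c)  →  {at(c), linked(a), linked(b), linked(d), linked(e), on(a,a), on(a,b), on(b,a), on(b,c), on(c,b), on(c,e), on(d,c), on(e,a)}
optimal plan length = 3; 3 > 2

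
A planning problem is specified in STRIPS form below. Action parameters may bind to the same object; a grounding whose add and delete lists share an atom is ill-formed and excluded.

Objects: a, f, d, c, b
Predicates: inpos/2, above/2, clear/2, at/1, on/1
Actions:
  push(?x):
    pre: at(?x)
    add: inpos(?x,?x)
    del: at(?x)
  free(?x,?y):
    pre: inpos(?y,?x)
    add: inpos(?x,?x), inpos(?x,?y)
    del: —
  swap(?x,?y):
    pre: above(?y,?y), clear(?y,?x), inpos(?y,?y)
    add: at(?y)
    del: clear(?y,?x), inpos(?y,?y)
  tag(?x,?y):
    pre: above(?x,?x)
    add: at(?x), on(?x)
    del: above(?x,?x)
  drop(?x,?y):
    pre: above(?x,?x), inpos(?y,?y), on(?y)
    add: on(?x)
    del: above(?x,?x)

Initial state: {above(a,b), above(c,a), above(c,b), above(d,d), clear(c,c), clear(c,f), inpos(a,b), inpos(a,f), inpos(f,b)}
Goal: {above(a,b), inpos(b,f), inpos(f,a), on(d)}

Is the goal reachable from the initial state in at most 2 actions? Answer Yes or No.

1. free(f,a)  →  {above(a,b), above(c,a), above(c,b), above(d,d), clear(c,c), clear(c,f), inpos(a,b), inpos(a,f), inpos(f,a), inpos(f,b), inpos(f,f)}
2. free(b,f)  →  {above(a,b), above(c,a), above(c,b), above(d,d), clear(c,c), clear(c,f), inpos(a,b), inpos(a,f), inpos(b,b), inpos(b,f), inpos(f,a), inpos(f,b), inpos(f,f)}
3. tag(d,a)  →  {above(a,b), above(c,a), above(c,b), at(d), clear(c,c), clear(c,f), inpos(a,b), inpos(a,f), inpos(b,b), inpos(b,f), inpos(f,a), inpos(f,b), inpos(f,f), on(d)}
optimal plan length = 3; 3 > 2

No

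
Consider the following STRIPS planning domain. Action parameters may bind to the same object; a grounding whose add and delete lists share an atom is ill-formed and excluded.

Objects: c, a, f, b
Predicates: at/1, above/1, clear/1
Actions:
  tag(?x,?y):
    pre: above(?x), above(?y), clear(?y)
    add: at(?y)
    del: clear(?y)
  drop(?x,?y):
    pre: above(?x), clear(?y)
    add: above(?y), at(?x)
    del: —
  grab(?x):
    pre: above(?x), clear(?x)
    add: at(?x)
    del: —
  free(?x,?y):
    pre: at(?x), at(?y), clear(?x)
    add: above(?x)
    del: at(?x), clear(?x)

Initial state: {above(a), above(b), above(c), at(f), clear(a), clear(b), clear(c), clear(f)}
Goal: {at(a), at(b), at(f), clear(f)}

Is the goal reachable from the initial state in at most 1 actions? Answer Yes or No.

1. tag(c,a)  →  {above(a), above(b), above(c), at(a), at(f), clear(b), clear(c), clear(f)}
2. tag(c,b)  →  {above(a), above(b), above(c), at(a), at(b), at(f), clear(c), clear(f)}
optimal plan length = 2; 2 > 1

No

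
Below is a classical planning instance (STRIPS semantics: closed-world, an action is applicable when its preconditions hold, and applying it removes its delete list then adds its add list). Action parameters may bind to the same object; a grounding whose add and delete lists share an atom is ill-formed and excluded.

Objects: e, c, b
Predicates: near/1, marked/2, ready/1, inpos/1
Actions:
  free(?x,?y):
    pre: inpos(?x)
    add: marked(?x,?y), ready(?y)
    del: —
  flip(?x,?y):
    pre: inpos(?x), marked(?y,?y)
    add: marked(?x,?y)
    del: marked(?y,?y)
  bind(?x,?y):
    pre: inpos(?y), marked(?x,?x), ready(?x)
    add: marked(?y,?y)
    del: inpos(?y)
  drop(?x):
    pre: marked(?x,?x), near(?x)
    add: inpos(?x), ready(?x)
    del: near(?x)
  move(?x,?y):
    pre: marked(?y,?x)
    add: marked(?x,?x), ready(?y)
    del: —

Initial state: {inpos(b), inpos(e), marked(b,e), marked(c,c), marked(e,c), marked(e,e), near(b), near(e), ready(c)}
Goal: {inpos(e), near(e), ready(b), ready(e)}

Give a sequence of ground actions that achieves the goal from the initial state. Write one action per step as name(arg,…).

1. free(e,e)  →  {inpos(b), inpos(e), marked(b,e), marked(c,c), marked(e,c), marked(e,e), near(b), near(e), ready(c), ready(e)}
2. free(e,b)  →  {inpos(b), inpos(e), marked(b,e), marked(c,c), marked(e,b), marked(e,c), marked(e,e), near(b), near(e), ready(b), ready(c), ready(e)}

free(e,e); free(e,b)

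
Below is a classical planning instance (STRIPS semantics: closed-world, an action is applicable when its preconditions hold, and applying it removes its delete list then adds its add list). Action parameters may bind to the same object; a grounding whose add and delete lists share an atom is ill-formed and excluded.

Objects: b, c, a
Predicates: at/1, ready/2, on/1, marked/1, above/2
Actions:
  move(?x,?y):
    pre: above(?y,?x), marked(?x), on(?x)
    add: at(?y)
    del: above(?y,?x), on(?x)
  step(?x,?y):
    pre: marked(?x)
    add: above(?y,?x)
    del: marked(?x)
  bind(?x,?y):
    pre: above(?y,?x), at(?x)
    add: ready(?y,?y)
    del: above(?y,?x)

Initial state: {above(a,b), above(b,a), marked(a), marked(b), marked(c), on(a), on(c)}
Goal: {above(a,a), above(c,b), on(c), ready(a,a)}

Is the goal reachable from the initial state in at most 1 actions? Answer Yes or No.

No

1. move(a,b)  →  {above(a,b), at(b), marked(a), marked(b), marked(c), on(c)}
2. step(b,c)  →  {above(a,b), above(c,b), at(b), marked(a), marked(c), on(c)}
3. step(a,a)  →  {above(a,a), above(a,b), above(c,b), at(b), marked(c), on(c)}
4. bind(b,a)  →  {above(a,a), above(c,b), at(b), marked(c), on(c), ready(a,a)}
optimal plan length = 4; 4 > 1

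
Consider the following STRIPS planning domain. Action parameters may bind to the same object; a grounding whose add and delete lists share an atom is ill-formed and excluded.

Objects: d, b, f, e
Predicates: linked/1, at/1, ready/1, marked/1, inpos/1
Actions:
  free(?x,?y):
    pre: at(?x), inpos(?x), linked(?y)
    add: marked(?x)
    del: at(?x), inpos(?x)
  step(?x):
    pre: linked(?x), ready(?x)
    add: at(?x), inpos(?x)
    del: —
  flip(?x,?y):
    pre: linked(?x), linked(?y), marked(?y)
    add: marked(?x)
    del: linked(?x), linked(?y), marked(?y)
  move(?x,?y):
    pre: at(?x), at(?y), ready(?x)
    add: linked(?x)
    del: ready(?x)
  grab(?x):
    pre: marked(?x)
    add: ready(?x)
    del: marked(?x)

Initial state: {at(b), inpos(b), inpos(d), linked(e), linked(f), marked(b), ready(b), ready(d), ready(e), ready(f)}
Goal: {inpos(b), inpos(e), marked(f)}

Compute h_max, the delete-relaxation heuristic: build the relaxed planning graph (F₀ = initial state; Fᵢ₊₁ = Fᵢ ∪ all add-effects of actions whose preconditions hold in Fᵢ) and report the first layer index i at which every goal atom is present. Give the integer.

2

F0 = init (10 atoms)
F1 = F0 ∪ {at(e), at(f), inpos(e), inpos(f), linked(b)}  (15 atoms)
F2 = F1 ∪ {marked(e), marked(f)}  (17 atoms)
goal ⊆ F2  ⇒  h_max = 2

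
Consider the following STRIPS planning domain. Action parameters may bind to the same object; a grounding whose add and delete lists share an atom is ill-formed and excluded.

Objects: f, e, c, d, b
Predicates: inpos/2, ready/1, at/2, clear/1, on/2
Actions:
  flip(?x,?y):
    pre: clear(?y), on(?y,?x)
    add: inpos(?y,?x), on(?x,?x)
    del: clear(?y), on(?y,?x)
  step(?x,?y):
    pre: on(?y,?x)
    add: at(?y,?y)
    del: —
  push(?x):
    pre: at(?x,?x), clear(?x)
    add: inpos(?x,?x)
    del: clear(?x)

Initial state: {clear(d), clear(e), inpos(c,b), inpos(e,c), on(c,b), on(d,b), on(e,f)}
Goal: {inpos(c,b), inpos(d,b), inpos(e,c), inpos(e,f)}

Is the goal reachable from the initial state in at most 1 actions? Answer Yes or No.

1. flip(f,e)  →  {clear(d), inpos(c,b), inpos(e,c), inpos(e,f), on(c,b), on(d,b), on(f,f)}
2. flip(b,d)  →  {inpos(c,b), inpos(d,b), inpos(e,c), inpos(e,f), on(b,b), on(c,b), on(f,f)}
optimal plan length = 2; 2 > 1

No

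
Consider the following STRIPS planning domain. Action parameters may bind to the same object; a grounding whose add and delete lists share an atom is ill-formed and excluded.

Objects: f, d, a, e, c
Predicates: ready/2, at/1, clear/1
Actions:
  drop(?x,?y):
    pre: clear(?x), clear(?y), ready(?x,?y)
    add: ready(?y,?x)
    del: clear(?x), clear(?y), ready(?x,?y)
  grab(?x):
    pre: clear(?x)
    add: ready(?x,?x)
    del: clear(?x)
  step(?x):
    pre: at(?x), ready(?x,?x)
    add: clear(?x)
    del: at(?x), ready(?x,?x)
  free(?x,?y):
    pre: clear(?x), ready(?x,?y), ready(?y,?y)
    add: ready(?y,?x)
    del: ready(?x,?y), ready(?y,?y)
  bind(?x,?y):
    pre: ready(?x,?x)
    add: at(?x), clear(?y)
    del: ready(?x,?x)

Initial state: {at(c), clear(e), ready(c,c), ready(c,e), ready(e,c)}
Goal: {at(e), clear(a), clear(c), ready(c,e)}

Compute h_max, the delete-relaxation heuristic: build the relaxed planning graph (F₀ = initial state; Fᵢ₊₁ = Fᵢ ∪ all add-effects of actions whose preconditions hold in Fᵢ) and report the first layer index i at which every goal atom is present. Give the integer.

2

F0 = init (5 atoms)
F1 = F0 ∪ {clear(a), clear(c), clear(d), clear(f), ready(e,e)}  (10 atoms)
F2 = F1 ∪ {at(e), ready(a,a), ready(d,d), ready(f,f)}  (14 atoms)
goal ⊆ F2  ⇒  h_max = 2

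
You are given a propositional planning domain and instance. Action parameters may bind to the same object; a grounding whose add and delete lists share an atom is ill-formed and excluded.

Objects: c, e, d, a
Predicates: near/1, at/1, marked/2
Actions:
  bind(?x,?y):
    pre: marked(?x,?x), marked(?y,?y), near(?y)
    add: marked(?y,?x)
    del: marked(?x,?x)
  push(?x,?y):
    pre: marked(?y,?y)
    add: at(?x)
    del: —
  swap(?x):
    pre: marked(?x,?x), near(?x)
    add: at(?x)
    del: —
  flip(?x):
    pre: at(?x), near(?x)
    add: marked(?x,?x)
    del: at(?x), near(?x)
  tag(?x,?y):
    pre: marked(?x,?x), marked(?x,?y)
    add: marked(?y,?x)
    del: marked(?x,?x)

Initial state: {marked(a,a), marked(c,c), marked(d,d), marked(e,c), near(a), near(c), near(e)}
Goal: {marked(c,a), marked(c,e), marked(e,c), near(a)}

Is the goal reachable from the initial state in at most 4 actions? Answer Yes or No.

1. bind(a,c)  →  {marked(c,a), marked(c,c), marked(d,d), marked(e,c), near(a), near(c), near(e)}
2. push(e,c)  →  {at(e), marked(c,a), marked(c,c), marked(d,d), marked(e,c), near(a), near(c), near(e)}
3. flip(e)  →  {marked(c,a), marked(c,c), marked(d,d), marked(e,c), marked(e,e), near(a), near(c)}
4. bind(e,c)  →  {marked(c,a), marked(c,c), marked(c,e), marked(d,d), marked(e,c), near(a), near(c)}
optimal plan length = 4; 4 ≤ 4

Yes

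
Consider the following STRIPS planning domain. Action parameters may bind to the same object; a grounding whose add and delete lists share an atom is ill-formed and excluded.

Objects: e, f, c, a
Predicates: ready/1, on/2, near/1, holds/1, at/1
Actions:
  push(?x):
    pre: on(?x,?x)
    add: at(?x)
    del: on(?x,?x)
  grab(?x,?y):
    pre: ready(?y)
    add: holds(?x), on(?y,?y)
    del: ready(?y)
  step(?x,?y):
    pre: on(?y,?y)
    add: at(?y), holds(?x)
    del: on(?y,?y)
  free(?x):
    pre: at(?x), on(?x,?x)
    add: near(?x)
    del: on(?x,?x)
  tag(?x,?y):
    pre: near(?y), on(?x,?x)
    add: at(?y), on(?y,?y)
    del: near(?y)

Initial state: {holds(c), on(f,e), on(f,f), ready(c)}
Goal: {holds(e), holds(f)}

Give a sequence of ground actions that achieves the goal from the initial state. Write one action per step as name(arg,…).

grab(e,c); step(f,f)

1. grab(e,c)  →  {holds(c), holds(e), on(c,c), on(f,e), on(f,f)}
2. step(f,f)  →  {at(f), holds(c), holds(e), holds(f), on(c,c), on(f,e)}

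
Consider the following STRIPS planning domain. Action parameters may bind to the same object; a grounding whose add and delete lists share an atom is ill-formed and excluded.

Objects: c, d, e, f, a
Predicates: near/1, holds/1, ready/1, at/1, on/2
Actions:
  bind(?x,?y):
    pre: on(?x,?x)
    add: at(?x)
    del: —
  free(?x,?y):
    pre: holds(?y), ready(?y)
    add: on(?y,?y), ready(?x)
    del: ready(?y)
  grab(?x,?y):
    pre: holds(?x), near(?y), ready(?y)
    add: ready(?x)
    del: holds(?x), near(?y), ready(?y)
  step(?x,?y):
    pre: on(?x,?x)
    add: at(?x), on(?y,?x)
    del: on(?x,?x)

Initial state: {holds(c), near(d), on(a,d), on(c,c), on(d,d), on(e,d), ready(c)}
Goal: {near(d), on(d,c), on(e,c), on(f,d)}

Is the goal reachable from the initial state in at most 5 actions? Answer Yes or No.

Yes

1. step(c,d)  →  {at(c), holds(c), near(d), on(a,d), on(d,c), on(d,d), on(e,d), ready(c)}
2. free(d,c)  →  {at(c), holds(c), near(d), on(a,d), on(c,c), on(d,c), on(d,d), on(e,d), ready(d)}
3. step(c,e)  →  {at(c), holds(c), near(d), on(a,d), on(d,c), on(d,d), on(e,c), on(e,d), ready(d)}
4. step(d,f)  →  {at(c), at(d), holds(c), near(d), on(a,d), on(d,c), on(e,c), on(e,d), on(f,d), ready(d)}
optimal plan length = 4; 4 ≤ 5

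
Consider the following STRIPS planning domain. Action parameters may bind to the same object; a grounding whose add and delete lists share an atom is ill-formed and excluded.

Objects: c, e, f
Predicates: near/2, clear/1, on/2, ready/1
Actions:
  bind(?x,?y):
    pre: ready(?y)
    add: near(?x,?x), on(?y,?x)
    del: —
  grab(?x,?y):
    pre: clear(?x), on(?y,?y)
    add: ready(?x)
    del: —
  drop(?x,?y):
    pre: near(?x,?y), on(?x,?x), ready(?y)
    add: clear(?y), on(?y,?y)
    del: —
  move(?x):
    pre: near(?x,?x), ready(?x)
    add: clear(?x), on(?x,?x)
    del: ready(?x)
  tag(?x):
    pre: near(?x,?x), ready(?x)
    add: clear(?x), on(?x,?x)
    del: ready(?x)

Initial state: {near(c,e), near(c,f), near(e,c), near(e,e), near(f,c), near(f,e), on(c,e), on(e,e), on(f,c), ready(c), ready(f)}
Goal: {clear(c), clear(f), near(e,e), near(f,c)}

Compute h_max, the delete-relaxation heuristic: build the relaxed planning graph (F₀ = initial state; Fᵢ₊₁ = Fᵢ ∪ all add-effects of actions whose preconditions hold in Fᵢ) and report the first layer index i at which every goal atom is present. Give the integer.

2

F0 = init (11 atoms)
F1 = F0 ∪ {clear(c), near(c,c), near(f,f), on(c,c), on(c,f), on(f,e), on(f,f)}  (18 atoms)
F2 = F1 ∪ {clear(f)}  (19 atoms)
goal ⊆ F2  ⇒  h_max = 2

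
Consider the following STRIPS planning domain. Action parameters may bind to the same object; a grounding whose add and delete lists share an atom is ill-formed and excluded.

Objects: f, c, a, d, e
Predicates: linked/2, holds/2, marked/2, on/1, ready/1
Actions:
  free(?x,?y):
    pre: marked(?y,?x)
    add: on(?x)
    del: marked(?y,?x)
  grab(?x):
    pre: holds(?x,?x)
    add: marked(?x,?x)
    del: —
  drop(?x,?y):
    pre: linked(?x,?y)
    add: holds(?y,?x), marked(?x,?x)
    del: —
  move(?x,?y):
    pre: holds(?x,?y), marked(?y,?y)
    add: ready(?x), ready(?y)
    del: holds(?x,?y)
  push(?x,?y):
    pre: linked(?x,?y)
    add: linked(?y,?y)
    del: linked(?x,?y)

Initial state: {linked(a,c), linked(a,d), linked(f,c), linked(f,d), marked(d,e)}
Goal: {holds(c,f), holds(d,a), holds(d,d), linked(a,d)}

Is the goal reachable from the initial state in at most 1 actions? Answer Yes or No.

1. drop(f,c)  →  {holds(c,f), linked(a,c), linked(a,d), linked(f,c), linked(f,d), marked(d,e), marked(f,f)}
2. drop(a,d)  →  {holds(c,f), holds(d,a), linked(a,c), linked(a,d), linked(f,c), linked(f,d), marked(a,a), marked(d,e), marked(f,f)}
3. push(f,d)  →  {holds(c,f), holds(d,a), linked(a,c), linked(a,d), linked(d,d), linked(f,c), marked(a,a), marked(d,e), marked(f,f)}
4. drop(d,d)  →  {holds(c,f), holds(d,a), holds(d,d), linked(a,c), linked(a,d), linked(d,d), linked(f,c), marked(a,a), marked(d,d), marked(d,e), marked(f,f)}
optimal plan length = 4; 4 > 1

No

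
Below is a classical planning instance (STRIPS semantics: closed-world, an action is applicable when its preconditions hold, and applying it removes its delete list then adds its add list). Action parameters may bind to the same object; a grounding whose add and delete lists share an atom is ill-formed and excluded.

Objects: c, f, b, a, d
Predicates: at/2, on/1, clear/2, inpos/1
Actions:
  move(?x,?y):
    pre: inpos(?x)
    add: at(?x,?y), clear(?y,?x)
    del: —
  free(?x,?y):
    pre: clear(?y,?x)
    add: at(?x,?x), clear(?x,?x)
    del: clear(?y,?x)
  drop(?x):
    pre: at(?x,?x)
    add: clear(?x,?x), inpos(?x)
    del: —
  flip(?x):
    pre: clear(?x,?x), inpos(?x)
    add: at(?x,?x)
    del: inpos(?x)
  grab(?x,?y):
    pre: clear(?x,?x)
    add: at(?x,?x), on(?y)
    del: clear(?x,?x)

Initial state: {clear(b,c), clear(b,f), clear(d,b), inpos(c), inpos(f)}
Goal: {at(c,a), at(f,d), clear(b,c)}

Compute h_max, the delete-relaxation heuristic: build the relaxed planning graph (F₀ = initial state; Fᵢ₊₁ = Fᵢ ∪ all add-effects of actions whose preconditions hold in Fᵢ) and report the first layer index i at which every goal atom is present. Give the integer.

1

F0 = init (5 atoms)
F1 = F0 ∪ {at(b,b), at(c,a), at(c,b), at(c,c), at(c,d), at(c,f), at(f,a), at(f,b), at(f,c), at(f,d), at(f,f), clear(a,c), clear(a,f), clear(b,b), clear(c,c), clear(c,f), clear(d,c), clear(d,f), clear(f,c), clear(f,f)}  (25 atoms)
goal ⊆ F1  ⇒  h_max = 1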